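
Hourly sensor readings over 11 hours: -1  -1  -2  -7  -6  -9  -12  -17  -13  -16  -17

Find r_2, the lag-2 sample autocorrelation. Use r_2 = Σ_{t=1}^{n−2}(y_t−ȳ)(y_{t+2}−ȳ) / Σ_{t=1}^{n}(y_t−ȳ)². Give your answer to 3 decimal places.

Mean ȳ = (-1 − 1 − 2 − 7 − 6 − 9 − 12 − 17 − 13 − 16 − 17)/11 = -9.1818
Numerator Σ_{t=1}^{9}(y_t−ȳ)(y_{t+2}−ȳ) = 183.3884
Denominator Σ(y_t−ȳ)² = 391.6364
r_2 = 183.3884 / 391.6364 = 0.468

0.468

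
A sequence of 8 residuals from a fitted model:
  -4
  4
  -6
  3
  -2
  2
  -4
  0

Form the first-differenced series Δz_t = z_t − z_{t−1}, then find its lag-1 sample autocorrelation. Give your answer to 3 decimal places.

First differences Δz: 8, -10, 9, -5, 4, -6, 4
Mean of differences = 0.5714
Numerator Σ(Δz_t−Δz̄)(Δz_{t+1}−Δz̄) = -278.7551
Denominator Σ(Δz_t−Δz̄)² = 335.7143
r_1(Δz) = -278.7551 / 335.7143 = -0.830

-0.830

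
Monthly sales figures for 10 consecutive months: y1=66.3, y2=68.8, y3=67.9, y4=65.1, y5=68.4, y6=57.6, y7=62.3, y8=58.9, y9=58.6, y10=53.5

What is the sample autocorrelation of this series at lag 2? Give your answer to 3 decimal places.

Mean ȳ = (66.3 + 68.8 + 67.9 + 65.1 + 68.4 + 57.6 + 62.3 + 58.9 + 58.6 + 53.5)/10 = 62.7400
Numerator Σ_{t=1}^{8}(y_t−ȳ)(y_{t+2}−ȳ) = 104.2968
Denominator Σ(y_t−ȳ)² = 257.5040
r_2 = 104.2968 / 257.5040 = 0.405

0.405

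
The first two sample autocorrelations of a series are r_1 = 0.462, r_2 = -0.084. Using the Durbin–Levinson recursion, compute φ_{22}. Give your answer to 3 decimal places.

φ_{22} = (r_2 − r_1²) / (1 − r_1²)
r_1² = (0.462)² = 0.213444
Numerator = -0.084 − 0.2134 = -0.2974; denominator = 1 − 0.2134 = 0.7866
φ_{22} = -0.2974 / 0.7866 = -0.378

-0.378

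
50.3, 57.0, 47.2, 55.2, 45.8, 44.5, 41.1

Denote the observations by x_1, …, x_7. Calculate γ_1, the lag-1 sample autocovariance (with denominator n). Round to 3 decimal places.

Mean x̄ = (50.3 + 57.0 + 47.2 + 55.2 + 45.8 + 44.5 + 41.1)/7 = 48.7286
Deviations: 1.5714, 8.2714, -1.5286, 6.4714, -2.9286, -4.2286, -7.6286
Σ_{t=1}^{6}(x_t−x̄)(x_{t+1}−x̄) = 16.1520
γ_1 = 16.1520 / 7 = 2.307

2.307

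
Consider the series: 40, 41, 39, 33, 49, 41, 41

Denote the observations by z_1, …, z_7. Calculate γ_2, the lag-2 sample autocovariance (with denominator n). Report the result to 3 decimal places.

-2.175

Mean z̄ = (40 + 41 + 39 + 33 + 49 + 41 + 41)/7 = 40.5714
Deviations: -0.5714, 0.4286, -1.5714, -7.5714, 8.4286, 0.4286, 0.4286
Σ_{t=1}^{5}(z_t−z̄)(z_{t+2}−z̄) = -15.2245
γ_2 = -15.2245 / 7 = -2.175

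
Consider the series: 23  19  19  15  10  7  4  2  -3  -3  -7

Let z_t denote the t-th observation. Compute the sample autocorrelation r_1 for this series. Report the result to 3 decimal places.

Mean z̄ = (23 + 19 + 19 + 15 + 10 + 7 + 4 + 2 − 3 − 3 − 7)/11 = 7.8182
Numerator Σ_{t=1}^{10}(z_t−z̄)(z_{t+1}−z̄) = 754.6033
Denominator Σ(z_t−z̄)² = 1039.6364
r_1 = 754.6033 / 1039.6364 = 0.726

0.726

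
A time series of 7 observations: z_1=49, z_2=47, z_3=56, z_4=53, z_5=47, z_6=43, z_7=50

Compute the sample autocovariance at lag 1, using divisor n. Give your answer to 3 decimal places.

Mean z̄ = (49 + 47 + 56 + 53 + 47 + 43 + 50)/7 = 49.2857
Deviations: -0.2857, -2.2857, 6.7143, 3.7143, -2.2857, -6.2857, 0.7143
Σ_{t=1}^{6}(z_t−z̄)(z_{t+1}−z̄) = 11.6327
γ_1 = 11.6327 / 7 = 1.662

1.662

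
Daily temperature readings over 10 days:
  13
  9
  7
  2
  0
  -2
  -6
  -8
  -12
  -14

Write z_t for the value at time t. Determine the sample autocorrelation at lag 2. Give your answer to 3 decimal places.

Mean z̄ = (13 + 9 + 7 + 2 + 0 − 2 − 6 − 8 − 12 − 14)/10 = -1.1000
Numerator Σ_{t=1}^{8}(z_t−z̄)(z_{t+2}−z̄) = 294.8800
Denominator Σ(z_t−z̄)² = 734.9000
r_2 = 294.8800 / 734.9000 = 0.401

0.401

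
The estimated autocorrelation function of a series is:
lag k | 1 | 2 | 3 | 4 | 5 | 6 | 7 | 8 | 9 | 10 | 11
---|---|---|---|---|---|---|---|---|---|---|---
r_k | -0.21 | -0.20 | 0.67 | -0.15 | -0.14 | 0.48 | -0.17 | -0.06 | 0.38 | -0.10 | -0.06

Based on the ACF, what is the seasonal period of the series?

3

The largest autocorrelation is r_3 = 0.67, with weaker echoes at lags 6 (0.48) and 9 (0.38); the remaining lags stay at or below -0.06.
The dominant spike at lag 3 indicates a seasonal period of 3.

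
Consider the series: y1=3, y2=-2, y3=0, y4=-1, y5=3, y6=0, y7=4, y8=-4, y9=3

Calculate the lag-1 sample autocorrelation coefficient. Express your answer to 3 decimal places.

-0.624

Mean ȳ = (3 − 2 + 0 − 1 + 3 + 0 + 4 − 4 + 3)/9 = 0.6667
Numerator Σ_{t=1}^{8}(y_t−ȳ)(y_{t+1}−ȳ) = -37.4444
Denominator Σ(y_t−ȳ)² = 60.0000
r_1 = -37.4444 / 60.0000 = -0.624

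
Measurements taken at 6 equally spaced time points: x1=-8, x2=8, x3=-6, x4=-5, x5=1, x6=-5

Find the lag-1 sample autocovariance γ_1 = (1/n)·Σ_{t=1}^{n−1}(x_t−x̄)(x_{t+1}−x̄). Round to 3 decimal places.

-17.208

Mean x̄ = (-8 + 8 − 6 − 5 + 1 − 5)/6 = -2.5000
Deviations: -5.5000, 10.5000, -3.5000, -2.5000, 3.5000, -2.5000
Σ_{t=1}^{5}(x_t−x̄)(x_{t+1}−x̄) = -103.2500
γ_1 = -103.2500 / 6 = -17.208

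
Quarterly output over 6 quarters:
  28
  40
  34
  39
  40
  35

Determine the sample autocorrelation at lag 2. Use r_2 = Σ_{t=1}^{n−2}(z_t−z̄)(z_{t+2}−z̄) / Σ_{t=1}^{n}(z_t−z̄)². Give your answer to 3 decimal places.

0.155

Mean z̄ = (28 + 40 + 34 + 39 + 40 + 35)/6 = 36.0000
Deviations from mean: -8.0000, 4.0000, -2.0000, 3.0000, 4.0000, -1.0000
Σ(z_t−z̄)(z_{t+2}−z̄) = (16.0000) + (12.0000) + (-8.0000) + (-3.0000) = 17.0000
Denominator Σ(z_t−z̄)² = 110.0000
r_2 = 17.0000 / 110.0000 = 0.155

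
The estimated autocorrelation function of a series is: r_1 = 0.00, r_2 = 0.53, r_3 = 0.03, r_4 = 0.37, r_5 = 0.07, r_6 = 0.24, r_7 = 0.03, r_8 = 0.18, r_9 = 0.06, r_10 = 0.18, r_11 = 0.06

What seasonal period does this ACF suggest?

The largest autocorrelation is r_2 = 0.53, with weaker echoes at lags 4 (0.37), 6 (0.24), 8 (0.18) and 10 (0.18); the remaining lags stay at or below 0.07.
The dominant spike at lag 2 indicates a seasonal period of 2.

2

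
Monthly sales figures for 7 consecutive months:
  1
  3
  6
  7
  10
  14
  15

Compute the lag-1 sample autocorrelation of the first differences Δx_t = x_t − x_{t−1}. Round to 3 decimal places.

-0.424

First differences Δx: 2, 3, 1, 3, 4, 1
Mean of differences = 2.3333
Numerator Σ(Δx_t−Δx̄)(Δx_{t+1}−Δx̄) = -3.1111
Denominator Σ(Δx_t−Δx̄)² = 7.3333
r_1(Δx) = -3.1111 / 7.3333 = -0.424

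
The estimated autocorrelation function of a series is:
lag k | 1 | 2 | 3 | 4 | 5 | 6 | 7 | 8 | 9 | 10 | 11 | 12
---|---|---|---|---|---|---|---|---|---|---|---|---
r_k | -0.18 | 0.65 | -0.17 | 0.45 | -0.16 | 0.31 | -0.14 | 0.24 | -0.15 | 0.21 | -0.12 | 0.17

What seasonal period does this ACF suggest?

2

The largest autocorrelation is r_2 = 0.65, with weaker echoes at lags 4 (0.45), 6 (0.31), 8 (0.24), 10 (0.21) and 12 (0.17); the remaining lags stay at or below -0.12.
The dominant spike at lag 2 indicates a seasonal period of 2.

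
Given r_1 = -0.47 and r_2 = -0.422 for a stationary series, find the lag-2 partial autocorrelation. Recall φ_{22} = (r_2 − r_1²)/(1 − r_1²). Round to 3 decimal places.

-0.825

φ_{22} = (r_2 − r_1²) / (1 − r_1²)
r_1² = (-0.47)² = 0.2209
Numerator = -0.422 − 0.2209 = -0.6429; denominator = 1 − 0.2209 = 0.7791
φ_{22} = -0.6429 / 0.7791 = -0.825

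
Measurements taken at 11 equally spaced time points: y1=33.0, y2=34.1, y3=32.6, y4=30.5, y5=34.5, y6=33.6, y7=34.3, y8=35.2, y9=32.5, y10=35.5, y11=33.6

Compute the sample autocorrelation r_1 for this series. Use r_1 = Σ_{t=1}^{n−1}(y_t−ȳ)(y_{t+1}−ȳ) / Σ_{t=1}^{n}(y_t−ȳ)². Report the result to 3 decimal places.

Mean ȳ = (33.0 + 34.1 + 32.6 + 30.5 + 34.5 + 33.6 + 34.3 + 35.2 + 32.5 + 35.5 + 33.6)/11 = 33.5818
Numerator Σ_{t=1}^{10}(y_t−ȳ)(y_{t+1}−ȳ) = -3.2131
Denominator Σ(y_t−ȳ)² = 19.8964
r_1 = -3.2131 / 19.8964 = -0.161

-0.161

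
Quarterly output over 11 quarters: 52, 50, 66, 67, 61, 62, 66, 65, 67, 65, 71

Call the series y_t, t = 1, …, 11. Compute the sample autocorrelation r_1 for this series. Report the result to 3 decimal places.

0.348

Mean ȳ = (52 + 50 + 66 + 67 + 61 + 62 + 66 + 65 + 67 + 65 + 71)/11 = 62.9091
Numerator Σ_{t=1}^{10}(y_t−ȳ)(y_{t+1}−ȳ) = 145.1736
Denominator Σ(y_t−ȳ)² = 416.9091
r_1 = 145.1736 / 416.9091 = 0.348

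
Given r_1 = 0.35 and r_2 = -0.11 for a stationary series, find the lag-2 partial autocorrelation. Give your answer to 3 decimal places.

-0.265

φ_{22} = (r_2 − r_1²) / (1 − r_1²)
r_1² = (0.35)² = 0.1225
Numerator = -0.11 − 0.1225 = -0.2325; denominator = 1 − 0.1225 = 0.8775
φ_{22} = -0.2325 / 0.8775 = -0.265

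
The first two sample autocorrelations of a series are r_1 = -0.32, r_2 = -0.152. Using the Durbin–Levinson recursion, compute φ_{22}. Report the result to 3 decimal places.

φ_{22} = (r_2 − r_1²) / (1 − r_1²)
r_1² = (-0.32)² = 0.1024
Numerator = -0.152 − 0.1024 = -0.2544; denominator = 1 − 0.1024 = 0.8976
φ_{22} = -0.2544 / 0.8976 = -0.283

-0.283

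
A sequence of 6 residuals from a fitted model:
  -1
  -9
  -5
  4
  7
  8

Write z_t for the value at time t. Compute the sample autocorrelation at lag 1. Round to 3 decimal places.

0.512

Mean z̄ = (-1 − 9 − 5 + 4 + 7 + 8)/6 = 0.6667
Numerator Σ_{t=1}^{5}(z_t−z̄)(z_{t+1}−z̄) = 119.5556
Denominator Σ(z_t−z̄)² = 233.3333
r_1 = 119.5556 / 233.3333 = 0.512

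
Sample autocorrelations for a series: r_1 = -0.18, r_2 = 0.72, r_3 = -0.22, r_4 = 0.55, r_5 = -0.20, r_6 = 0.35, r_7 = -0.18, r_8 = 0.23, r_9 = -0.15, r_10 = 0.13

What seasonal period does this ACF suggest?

2

The largest autocorrelation is r_2 = 0.72, with weaker echoes at lags 4 (0.55), 6 (0.35) and 8 (0.23); the remaining lags stay at or below 0.13.
The dominant spike at lag 2 indicates a seasonal period of 2.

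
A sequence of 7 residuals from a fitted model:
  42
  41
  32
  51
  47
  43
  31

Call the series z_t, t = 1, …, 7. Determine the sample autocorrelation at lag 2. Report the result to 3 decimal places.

-0.320

Mean z̄ = (42 + 41 + 32 + 51 + 47 + 43 + 31)/7 = 41.0000
Deviations from mean: 1.0000, 0.0000, -9.0000, 10.0000, 6.0000, 2.0000, -10.0000
Σ(z_t−z̄)(z_{t+2}−z̄) = (-9.0000) + (0.0000) + (-54.0000) + (20.0000) + (-60.0000) = -103.0000
Denominator Σ(z_t−z̄)² = 322.0000
r_2 = -103.0000 / 322.0000 = -0.320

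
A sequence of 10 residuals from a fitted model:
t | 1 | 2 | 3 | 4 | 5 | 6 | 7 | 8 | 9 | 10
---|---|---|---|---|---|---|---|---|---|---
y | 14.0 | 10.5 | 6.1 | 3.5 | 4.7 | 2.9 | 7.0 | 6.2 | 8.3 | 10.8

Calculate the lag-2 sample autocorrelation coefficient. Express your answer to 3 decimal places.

0.022

Mean ȳ = (14.0 + 10.5 + 6.1 + 3.5 + 4.7 + 2.9 + 7.0 + 6.2 + 8.3 + 10.8)/10 = 7.4000
Numerator Σ_{t=1}^{8}(y_t−ȳ)(y_{t+2}−ȳ) = 2.4300
Denominator Σ(y_t−ȳ)² = 111.5800
r_2 = 2.4300 / 111.5800 = 0.022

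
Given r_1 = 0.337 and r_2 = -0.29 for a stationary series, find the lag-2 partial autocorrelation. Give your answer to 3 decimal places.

-0.455

φ_{22} = (r_2 − r_1²) / (1 − r_1²)
r_1² = (0.337)² = 0.113569
Numerator = -0.29 − 0.1136 = -0.4036; denominator = 1 − 0.1136 = 0.8864
φ_{22} = -0.4036 / 0.8864 = -0.455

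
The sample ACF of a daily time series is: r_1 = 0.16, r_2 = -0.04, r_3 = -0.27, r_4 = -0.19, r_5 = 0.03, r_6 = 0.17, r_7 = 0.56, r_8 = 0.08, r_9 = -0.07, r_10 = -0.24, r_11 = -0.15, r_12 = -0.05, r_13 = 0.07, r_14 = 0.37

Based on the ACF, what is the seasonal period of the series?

7

The largest autocorrelation is r_7 = 0.56, with a weaker echo at lag 14 (0.37); the remaining lags stay at or below 0.17.
The dominant spike at lag 7 indicates a seasonal period of 7.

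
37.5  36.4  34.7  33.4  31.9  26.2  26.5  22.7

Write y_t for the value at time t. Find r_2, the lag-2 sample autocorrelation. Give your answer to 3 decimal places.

0.315

Mean ȳ = (37.5 + 36.4 + 34.7 + 33.4 + 31.9 + 26.2 + 26.5 + 22.7)/8 = 31.1625
Deviations from mean: 6.3375, 5.2375, 3.5375, 2.2375, 0.7375, -4.9625, -4.6625, -8.4625
Σ(y_t−ȳ)(y_{t+2}−ȳ) = (22.4189) + (11.7189) + (2.6089) + (-11.1036) + (-3.4386) + (41.9952) = 64.1997
Denominator Σ(y_t−ȳ)² = 203.6388
r_2 = 64.1997 / 203.6388 = 0.315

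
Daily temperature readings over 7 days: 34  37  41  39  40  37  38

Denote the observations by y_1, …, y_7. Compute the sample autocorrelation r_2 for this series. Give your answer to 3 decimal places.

Mean ȳ = (34 + 37 + 41 + 39 + 40 + 37 + 38)/7 = 38.0000
Deviations from mean: -4.0000, -1.0000, 3.0000, 1.0000, 2.0000, -1.0000, 0.0000
Σ(y_t−ȳ)(y_{t+2}−ȳ) = (-12.0000) + (-1.0000) + (6.0000) + (-1.0000) + (0.0000) = -8.0000
Denominator Σ(y_t−ȳ)² = 32.0000
r_2 = -8.0000 / 32.0000 = -0.250

-0.250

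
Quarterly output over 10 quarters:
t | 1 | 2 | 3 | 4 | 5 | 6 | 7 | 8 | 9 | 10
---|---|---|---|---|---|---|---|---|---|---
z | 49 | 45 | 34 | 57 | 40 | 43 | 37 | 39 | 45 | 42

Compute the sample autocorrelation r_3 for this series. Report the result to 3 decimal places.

0.030

Mean z̄ = (49 + 45 + 34 + 57 + 40 + 43 + 37 + 39 + 45 + 42)/10 = 43.1000
Σ(z_t−z̄)(z_{t+3}−z̄) = (82.0100) + (-5.8900) + (0.9100) + (-84.7900) + (12.7100) + (-0.1900) + (6.7100) = 11.4700
Denominator Σ(z_t−z̄)² = 382.9000
r_3 = 11.4700 / 382.9000 = 0.030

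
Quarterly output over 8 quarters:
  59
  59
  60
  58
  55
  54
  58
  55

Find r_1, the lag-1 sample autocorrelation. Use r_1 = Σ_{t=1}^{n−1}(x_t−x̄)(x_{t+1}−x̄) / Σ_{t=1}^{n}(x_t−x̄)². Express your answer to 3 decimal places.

0.322

Mean x̄ = (59 + 59 + 60 + 58 + 55 + 54 + 58 + 55)/8 = 57.2500
Deviations from mean: 1.7500, 1.7500, 2.7500, 0.7500, -2.2500, -3.2500, 0.7500, -2.2500
Σ(x_t−x̄)(x_{t+1}−x̄) = (3.0625) + (4.8125) + (2.0625) + (-1.6875) + (7.3125) + (-2.4375) + (-1.6875) = 11.4375
Denominator Σ(x_t−x̄)² = 35.5000
r_1 = 11.4375 / 35.5000 = 0.322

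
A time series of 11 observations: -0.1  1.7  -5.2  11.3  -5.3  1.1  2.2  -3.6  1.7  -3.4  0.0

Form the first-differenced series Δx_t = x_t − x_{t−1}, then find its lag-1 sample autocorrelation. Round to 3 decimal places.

First differences Δx: 1.8, -6.9, 16.5, -16.6, 6.4, 1.1, -5.8, 5.3, -5.1, 3.4
Mean of differences = 0.0100
Numerator Σ(Δx_t−Δx̄)(Δx_{t+1}−Δx̄) = -580.8091
Denominator Σ(Δx_t−Δx̄)² = 740.1290
r_1(Δx) = -580.8091 / 740.1290 = -0.785

-0.785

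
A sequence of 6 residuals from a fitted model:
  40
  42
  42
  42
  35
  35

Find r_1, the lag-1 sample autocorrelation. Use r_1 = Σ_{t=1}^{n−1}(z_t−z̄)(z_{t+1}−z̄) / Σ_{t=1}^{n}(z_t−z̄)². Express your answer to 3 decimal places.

0.391

Mean z̄ = (40 + 42 + 42 + 42 + 35 + 35)/6 = 39.3333
Σ(z_t−z̄)(z_{t+1}−z̄) = (1.7778) + (7.1111) + (7.1111) + (-11.5556) + (18.7778) = 23.2222
Denominator Σ(z_t−z̄)² = 59.3333
r_1 = 23.2222 / 59.3333 = 0.391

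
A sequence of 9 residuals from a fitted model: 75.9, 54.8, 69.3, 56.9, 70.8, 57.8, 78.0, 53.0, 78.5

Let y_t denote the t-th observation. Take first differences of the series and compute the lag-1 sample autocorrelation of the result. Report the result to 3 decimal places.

-0.786

First differences Δy: -21.1, 14.5, -12.4, 13.9, -13.0, 20.2, -25.0, 25.5
Mean of differences = 0.3250
Numerator Σ(Δy_t−Δȳ)(Δy_{t+1}−Δȳ) = -2243.4306
Denominator Σ(Δy_t−Δȳ)² = 2853.8750
r_1(Δy) = -2243.4306 / 2853.8750 = -0.786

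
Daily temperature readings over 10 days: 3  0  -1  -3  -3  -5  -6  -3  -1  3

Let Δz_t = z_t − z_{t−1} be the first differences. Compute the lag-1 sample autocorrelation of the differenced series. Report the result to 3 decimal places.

0.375

First differences Δz: -3, -1, -2, 0, -2, -1, 3, 2, 4
Mean of differences = 0.0000
Numerator Σ(Δz_t−Δz̄)(Δz_{t+1}−Δz̄) = 18.0000
Denominator Σ(Δz_t−Δz̄)² = 48.0000
r_1(Δz) = 18.0000 / 48.0000 = 0.375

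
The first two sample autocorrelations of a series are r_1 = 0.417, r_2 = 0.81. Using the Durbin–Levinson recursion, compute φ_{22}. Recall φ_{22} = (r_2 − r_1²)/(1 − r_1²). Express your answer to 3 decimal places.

0.770

φ_{22} = (r_2 − r_1²) / (1 − r_1²)
r_1² = (0.417)² = 0.173889
Numerator = 0.81 − 0.1739 = 0.6361; denominator = 1 − 0.1739 = 0.8261
φ_{22} = 0.6361 / 0.8261 = 0.770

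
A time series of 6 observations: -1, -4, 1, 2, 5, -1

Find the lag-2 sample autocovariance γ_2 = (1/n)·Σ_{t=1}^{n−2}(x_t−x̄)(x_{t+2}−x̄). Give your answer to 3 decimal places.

Mean x̄ = (-1 − 4 + 1 + 2 + 5 − 1)/6 = 0.3333
Σ_{t=1}^{4}(x_t−x̄)(x_{t+2}−x̄) = -7.2222
γ_2 = -7.2222 / 6 = -1.204

-1.204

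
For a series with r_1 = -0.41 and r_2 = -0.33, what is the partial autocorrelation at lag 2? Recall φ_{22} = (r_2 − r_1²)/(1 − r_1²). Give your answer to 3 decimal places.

-0.599

φ_{22} = (r_2 − r_1²) / (1 − r_1²)
r_1² = (-0.41)² = 0.1681
Numerator = -0.33 − 0.1681 = -0.4981; denominator = 1 − 0.1681 = 0.8319
φ_{22} = -0.4981 / 0.8319 = -0.599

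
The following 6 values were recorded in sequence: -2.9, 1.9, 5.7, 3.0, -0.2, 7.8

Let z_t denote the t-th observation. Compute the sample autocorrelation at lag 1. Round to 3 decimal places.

Mean z̄ = (-2.9 + 1.9 + 5.7 + 3.0 − 0.2 + 7.8)/6 = 2.5500
Deviations from mean: -5.4500, -0.6500, 3.1500, 0.4500, -2.7500, 5.2500
Numerator Σ_{t=1}^{5}(z_t−z̄)(z_{t+1}−z̄) = -12.7625
Denominator Σ(z_t−z̄)² = 75.3750
r_1 = -12.7625 / 75.3750 = -0.169

-0.169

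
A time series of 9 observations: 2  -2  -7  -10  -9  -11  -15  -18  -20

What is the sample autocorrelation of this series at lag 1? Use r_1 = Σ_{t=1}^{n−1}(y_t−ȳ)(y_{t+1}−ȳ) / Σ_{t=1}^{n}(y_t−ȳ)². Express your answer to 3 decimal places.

0.598

Mean ȳ = (2 − 2 − 7 − 10 − 9 − 11 − 15 − 18 − 20)/9 = -10.0000
Numerator Σ_{t=1}^{8}(y_t−ȳ)(y_{t+1}−ȳ) = 244.0000
Denominator Σ(y_t−ȳ)² = 408.0000
r_1 = 244.0000 / 408.0000 = 0.598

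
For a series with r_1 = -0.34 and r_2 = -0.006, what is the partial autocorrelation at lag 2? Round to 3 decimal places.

-0.137

φ_{22} = (r_2 − r_1²) / (1 − r_1²)
r_1² = (-0.34)² = 0.1156
Numerator = -0.006 − 0.1156 = -0.1216; denominator = 1 − 0.1156 = 0.8844
φ_{22} = -0.1216 / 0.8844 = -0.137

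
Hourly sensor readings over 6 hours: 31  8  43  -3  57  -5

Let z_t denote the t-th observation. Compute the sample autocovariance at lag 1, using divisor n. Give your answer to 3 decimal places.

Mean z̄ = (31 + 8 + 43 − 3 + 57 − 5)/6 = 21.8333
Σ_{t=1}^{5}(z_t−z̄)(z_{t+1}−z̄) = -2762.1944
γ_1 = -2762.1944 / 6 = -460.366

-460.366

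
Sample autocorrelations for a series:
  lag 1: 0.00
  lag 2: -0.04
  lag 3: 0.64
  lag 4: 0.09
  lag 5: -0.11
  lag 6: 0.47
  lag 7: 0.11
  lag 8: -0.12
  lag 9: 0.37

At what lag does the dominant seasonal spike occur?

The largest autocorrelation is r_3 = 0.64, with weaker echoes at lags 6 (0.47) and 9 (0.37); the remaining lags stay at or below 0.11.
The dominant spike at lag 3 indicates a seasonal period of 3.

3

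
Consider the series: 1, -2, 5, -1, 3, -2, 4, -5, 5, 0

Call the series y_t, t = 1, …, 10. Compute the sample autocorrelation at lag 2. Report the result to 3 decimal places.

Mean ȳ = (1 − 2 + 5 − 1 + 3 − 2 + 4 − 5 + 5 + 0)/10 = 0.8000
Numerator Σ_{t=1}^{8}(y_t−ȳ)(y_{t+2}−ȳ) = 61.5200
Denominator Σ(y_t−ȳ)² = 103.6000
r_2 = 61.5200 / 103.6000 = 0.594

0.594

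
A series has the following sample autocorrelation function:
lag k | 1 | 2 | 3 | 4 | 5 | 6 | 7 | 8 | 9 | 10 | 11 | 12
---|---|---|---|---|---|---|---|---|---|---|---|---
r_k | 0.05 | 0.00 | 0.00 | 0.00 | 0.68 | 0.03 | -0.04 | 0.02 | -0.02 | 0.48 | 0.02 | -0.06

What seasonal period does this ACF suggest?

5

The largest autocorrelation is r_5 = 0.68, with a weaker echo at lag 10 (0.48); the remaining lags stay at or below 0.05.
The dominant spike at lag 5 indicates a seasonal period of 5.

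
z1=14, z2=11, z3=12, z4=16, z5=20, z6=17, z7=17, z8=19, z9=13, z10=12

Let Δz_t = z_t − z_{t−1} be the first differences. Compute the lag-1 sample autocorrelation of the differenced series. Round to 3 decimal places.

First differences Δz: -3, 1, 4, 4, -3, 0, 2, -6, -1
Mean of differences = -0.2222
Numerator Σ(Δz_t−Δz̄)(Δz_{t+1}−Δz̄) = -0.6049
Denominator Σ(Δz_t−Δz̄)² = 91.5556
r_1(Δz) = -0.6049 / 91.5556 = -0.007

-0.007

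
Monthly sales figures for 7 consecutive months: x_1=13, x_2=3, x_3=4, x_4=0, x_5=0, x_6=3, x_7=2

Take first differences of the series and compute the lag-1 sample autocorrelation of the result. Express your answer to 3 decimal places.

-0.191

First differences Δx: -10, 1, -4, 0, 3, -1
Mean of differences = -1.8333
Numerator Σ(Δx_t−Δx̄)(Δx_{t+1}−Δx̄) = -20.3611
Denominator Σ(Δx_t−Δx̄)² = 106.8333
r_1(Δx) = -20.3611 / 106.8333 = -0.191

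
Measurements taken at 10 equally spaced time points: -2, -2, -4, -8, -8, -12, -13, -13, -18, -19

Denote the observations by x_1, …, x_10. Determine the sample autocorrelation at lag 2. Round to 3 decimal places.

Mean x̄ = (-2 − 2 − 4 − 8 − 8 − 12 − 13 − 13 − 18 − 19)/10 = -9.9000
Numerator Σ_{t=1}^{8}(x_t−x̄)(x_{t+2}−x̄) = 122.7800
Denominator Σ(x_t−x̄)² = 338.9000
r_2 = 122.7800 / 338.9000 = 0.362

0.362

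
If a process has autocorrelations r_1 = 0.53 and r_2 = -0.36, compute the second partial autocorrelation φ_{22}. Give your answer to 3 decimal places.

-0.891

φ_{22} = (r_2 − r_1²) / (1 − r_1²)
r_1² = (0.53)² = 0.2809
Numerator = -0.36 − 0.2809 = -0.6409; denominator = 1 − 0.2809 = 0.7191
φ_{22} = -0.6409 / 0.7191 = -0.891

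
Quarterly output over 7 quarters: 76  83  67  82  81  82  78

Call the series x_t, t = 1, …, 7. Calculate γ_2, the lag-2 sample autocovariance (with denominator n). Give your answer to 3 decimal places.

Mean x̄ = (76 + 83 + 67 + 82 + 81 + 82 + 78)/7 = 78.4286
Deviations: -2.4286, 4.5714, -11.4286, 3.5714, 2.5714, 3.5714, -0.4286
Σ_{t=1}^{5}(x_t−x̄)(x_{t+2}−x̄) = 26.3469
γ_2 = 26.3469 / 7 = 3.764

3.764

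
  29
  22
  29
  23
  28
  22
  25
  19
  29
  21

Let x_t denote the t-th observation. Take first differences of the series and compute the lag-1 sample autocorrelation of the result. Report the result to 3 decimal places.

-0.810

First differences Δx: -7, 7, -6, 5, -6, 3, -6, 10, -8
Mean of differences = -0.8889
Numerator Σ(Δx_t−Δx̄)(Δx_{t+1}−Δx̄) = -321.5679
Denominator Σ(Δx_t−Δx̄)² = 396.8889
r_1(Δx) = -321.5679 / 396.8889 = -0.810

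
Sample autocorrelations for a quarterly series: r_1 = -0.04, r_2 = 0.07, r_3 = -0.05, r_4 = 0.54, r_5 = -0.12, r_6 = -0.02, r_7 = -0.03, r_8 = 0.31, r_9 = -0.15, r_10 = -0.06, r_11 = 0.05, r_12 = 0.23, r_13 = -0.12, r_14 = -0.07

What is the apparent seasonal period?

4

The largest autocorrelation is r_4 = 0.54, with weaker echoes at lags 8 (0.31) and 12 (0.23); the remaining lags stay at or below 0.07.
The dominant spike at lag 4 indicates a seasonal period of 4.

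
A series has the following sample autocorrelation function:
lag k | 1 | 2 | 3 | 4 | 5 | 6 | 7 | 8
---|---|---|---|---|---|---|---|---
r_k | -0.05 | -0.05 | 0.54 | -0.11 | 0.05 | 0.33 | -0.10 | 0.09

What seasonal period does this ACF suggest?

The largest autocorrelation is r_3 = 0.54, with a weaker echo at lag 6 (0.33); the remaining lags stay at or below 0.09.
The dominant spike at lag 3 indicates a seasonal period of 3.

3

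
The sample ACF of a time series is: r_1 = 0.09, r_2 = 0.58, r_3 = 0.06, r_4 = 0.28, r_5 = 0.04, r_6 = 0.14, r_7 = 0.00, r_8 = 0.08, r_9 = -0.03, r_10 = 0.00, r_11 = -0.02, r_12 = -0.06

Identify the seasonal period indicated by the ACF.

The largest autocorrelation is r_2 = 0.58, with a weaker echo at lag 4 (0.28); the remaining lags stay at or below 0.14.
The dominant spike at lag 2 indicates a seasonal period of 2.

2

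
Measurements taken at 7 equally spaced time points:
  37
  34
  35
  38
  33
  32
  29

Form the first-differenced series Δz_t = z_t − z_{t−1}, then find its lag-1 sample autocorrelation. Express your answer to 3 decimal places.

-0.264

First differences Δz: -3, 1, 3, -5, -1, -3
Mean of differences = -1.3333
Numerator Σ(Δz_t−Δz̄)(Δz_{t+1}−Δz̄) = -11.4444
Denominator Σ(Δz_t−Δz̄)² = 43.3333
r_1(Δz) = -11.4444 / 43.3333 = -0.264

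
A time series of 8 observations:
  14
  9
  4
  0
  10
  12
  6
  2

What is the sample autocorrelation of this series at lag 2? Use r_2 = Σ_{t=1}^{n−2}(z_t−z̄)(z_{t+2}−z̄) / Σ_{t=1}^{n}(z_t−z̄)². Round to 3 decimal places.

Mean z̄ = (14 + 9 + 4 + 0 + 10 + 12 + 6 + 2)/8 = 7.1250
Deviations from mean: 6.8750, 1.8750, -3.1250, -7.1250, 2.8750, 4.8750, -1.1250, -5.1250
Σ(z_t−z̄)(z_{t+2}−z̄) = (-21.4844) + (-13.3594) + (-8.9844) + (-34.7344) + (-3.2344) + (-24.9844) = -106.7813
Denominator Σ(z_t−z̄)² = 170.8750
r_2 = -106.7813 / 170.8750 = -0.625

-0.625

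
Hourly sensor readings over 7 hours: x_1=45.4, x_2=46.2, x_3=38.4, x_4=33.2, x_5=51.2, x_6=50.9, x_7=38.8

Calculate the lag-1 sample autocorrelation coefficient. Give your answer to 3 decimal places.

-0.047

Mean x̄ = (45.4 + 46.2 + 38.4 + 33.2 + 51.2 + 50.9 + 38.8)/7 = 43.4429
Deviations from mean: 1.9571, 2.7571, -5.0429, -10.2429, 7.7571, 7.4571, -4.6429
Numerator Σ_{t=1}^{6}(x_t−x̄)(x_{t+1}−x̄) = -13.0861
Denominator Σ(x_t−x̄)² = 279.1171
r_1 = -13.0861 / 279.1171 = -0.047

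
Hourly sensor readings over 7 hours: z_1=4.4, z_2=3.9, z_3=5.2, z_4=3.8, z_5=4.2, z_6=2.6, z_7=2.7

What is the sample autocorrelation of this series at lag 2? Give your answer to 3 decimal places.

0.177

Mean z̄ = (4.4 + 3.9 + 5.2 + 3.8 + 4.2 + 2.6 + 2.7)/7 = 3.8286
Deviations from mean: 0.5714, 0.0714, 1.3714, -0.0286, 0.3714, -1.2286, -1.1286
Σ(z_t−z̄)(z_{t+2}−z̄) = (0.7837) + (-0.0020) + (0.5094) + (0.0351) + (-0.4192) = 0.9069
Denominator Σ(z_t−z̄)² = 5.1343
r_2 = 0.9069 / 5.1343 = 0.177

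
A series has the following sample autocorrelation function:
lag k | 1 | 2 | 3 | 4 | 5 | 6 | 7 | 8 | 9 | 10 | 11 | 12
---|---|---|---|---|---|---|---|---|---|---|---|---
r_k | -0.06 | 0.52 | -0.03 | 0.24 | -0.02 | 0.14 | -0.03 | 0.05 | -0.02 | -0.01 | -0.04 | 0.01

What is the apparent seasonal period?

The largest autocorrelation is r_2 = 0.52, with a weaker echo at lag 4 (0.24); the remaining lags stay at or below 0.14.
The dominant spike at lag 2 indicates a seasonal period of 2.

2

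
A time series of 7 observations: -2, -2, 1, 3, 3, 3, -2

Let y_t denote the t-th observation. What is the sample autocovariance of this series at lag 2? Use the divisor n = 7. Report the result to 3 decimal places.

-0.950

Mean ȳ = (-2 − 2 + 1 + 3 + 3 + 3 − 2)/7 = 0.5714
Σ_{t=1}^{5}(y_t−ȳ)(y_{t+2}−ȳ) = -6.6531
γ_2 = -6.6531 / 7 = -0.950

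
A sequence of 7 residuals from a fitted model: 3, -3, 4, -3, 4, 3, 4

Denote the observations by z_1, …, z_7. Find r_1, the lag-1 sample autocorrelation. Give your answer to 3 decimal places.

-0.513

Mean z̄ = (3 − 3 + 4 − 3 + 4 + 3 + 4)/7 = 1.7143
Deviations from mean: 1.2857, -4.7143, 2.2857, -4.7143, 2.2857, 1.2857, 2.2857
Numerator Σ_{t=1}^{6}(z_t−z̄)(z_{t+1}−z̄) = -32.5102
Denominator Σ(z_t−z̄)² = 63.4286
r_1 = -32.5102 / 63.4286 = -0.513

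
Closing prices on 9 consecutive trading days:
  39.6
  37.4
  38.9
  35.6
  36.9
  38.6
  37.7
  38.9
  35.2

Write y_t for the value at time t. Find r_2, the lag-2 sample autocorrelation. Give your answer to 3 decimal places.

Mean ȳ = (39.6 + 37.4 + 38.9 + 35.6 + 36.9 + 38.6 + 37.7 + 38.9 + 35.2)/9 = 37.6444
Numerator Σ_{t=1}^{7}(y_t−ȳ)(y_{t+2}−ȳ) = 1.0894
Denominator Σ(y_t−ȳ)² = 18.6622
r_2 = 1.0894 / 18.6622 = 0.058

0.058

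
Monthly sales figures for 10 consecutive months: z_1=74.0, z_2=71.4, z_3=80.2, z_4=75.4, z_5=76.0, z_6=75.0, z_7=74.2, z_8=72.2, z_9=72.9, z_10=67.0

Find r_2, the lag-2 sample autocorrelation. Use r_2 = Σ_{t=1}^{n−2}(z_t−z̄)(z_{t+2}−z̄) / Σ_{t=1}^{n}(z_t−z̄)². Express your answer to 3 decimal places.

Mean z̄ = (74.0 + 71.4 + 80.2 + 75.4 + 76.0 + 75.0 + 74.2 + 72.2 + 72.9 + 67.0)/10 = 73.8300
Numerator Σ_{t=1}^{8}(z_t−z̄)(z_{t+2}−z̄) = 22.6122
Denominator Σ(z_t−z̄)² = 105.3610
r_2 = 22.6122 / 105.3610 = 0.215

0.215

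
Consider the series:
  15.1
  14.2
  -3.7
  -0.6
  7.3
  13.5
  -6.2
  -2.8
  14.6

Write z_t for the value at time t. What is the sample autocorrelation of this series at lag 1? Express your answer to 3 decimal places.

Mean z̄ = (15.1 + 14.2 − 3.7 − 0.6 + 7.3 + 13.5 − 6.2 − 2.8 + 14.6)/9 = 5.7111
Numerator Σ_{t=1}^{8}(z_t−z̄)(z_{t+1}−z̄) = -5.4979
Denominator Σ(z_t−z̄)² = 645.1289
r_1 = -5.4979 / 645.1289 = -0.009

-0.009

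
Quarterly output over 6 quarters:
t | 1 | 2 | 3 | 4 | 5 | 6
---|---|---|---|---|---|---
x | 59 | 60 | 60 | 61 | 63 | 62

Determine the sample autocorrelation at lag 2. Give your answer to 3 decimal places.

-0.021

Mean x̄ = (59 + 60 + 60 + 61 + 63 + 62)/6 = 60.8333
Deviations from mean: -1.8333, -0.8333, -0.8333, 0.1667, 2.1667, 1.1667
Numerator Σ_{t=1}^{4}(x_t−x̄)(x_{t+2}−x̄) = -0.2222
Denominator Σ(x_t−x̄)² = 10.8333
r_2 = -0.2222 / 10.8333 = -0.021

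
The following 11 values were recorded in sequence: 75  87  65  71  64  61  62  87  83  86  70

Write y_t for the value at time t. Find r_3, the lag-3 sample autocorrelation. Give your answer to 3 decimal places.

Mean ȳ = (75 + 87 + 65 + 71 + 64 + 61 + 62 + 87 + 83 + 86 + 70)/11 = 73.7273
Numerator Σ_{t=1}^{8}(y_t−ȳ)(y_{t+3}−ȳ) = -430.0413
Denominator Σ(y_t−ȳ)² = 1082.1818
r_3 = -430.0413 / 1082.1818 = -0.397

-0.397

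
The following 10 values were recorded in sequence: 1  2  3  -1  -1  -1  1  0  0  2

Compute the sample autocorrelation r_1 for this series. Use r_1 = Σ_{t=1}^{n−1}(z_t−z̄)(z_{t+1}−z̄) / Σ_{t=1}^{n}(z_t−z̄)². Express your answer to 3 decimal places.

Mean z̄ = (1 + 2 + 3 − 1 − 1 − 1 + 1 + 0 + 0 + 2)/10 = 0.6000
Numerator Σ_{t=1}^{9}(z_t−z̄)(z_{t+1}−z̄) = 3.8400
Denominator Σ(z_t−z̄)² = 18.4000
r_1 = 3.8400 / 18.4000 = 0.209

0.209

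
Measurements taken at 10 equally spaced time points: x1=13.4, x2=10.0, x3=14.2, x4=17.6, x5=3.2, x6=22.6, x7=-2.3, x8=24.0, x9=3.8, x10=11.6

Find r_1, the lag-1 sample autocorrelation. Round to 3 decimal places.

Mean x̄ = (13.4 + 10.0 + 14.2 + 17.6 + 3.2 + 22.6 − 2.3 + 24.0 + 3.8 + 11.6)/10 = 11.8100
Numerator Σ_{t=1}^{9}(x_t−x̄)(x_{t+1}−x̄) = -556.3271
Denominator Σ(x_t−x̄)² = 647.4890
r_1 = -556.3271 / 647.4890 = -0.859

-0.859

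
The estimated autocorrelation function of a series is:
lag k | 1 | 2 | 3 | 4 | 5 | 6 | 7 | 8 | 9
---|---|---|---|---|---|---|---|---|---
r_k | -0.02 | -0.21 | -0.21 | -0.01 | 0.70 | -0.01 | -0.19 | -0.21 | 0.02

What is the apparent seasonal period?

The largest autocorrelation is r_5 = 0.70; the remaining lags stay at or below 0.02.
The dominant spike at lag 5 indicates a seasonal period of 5.

5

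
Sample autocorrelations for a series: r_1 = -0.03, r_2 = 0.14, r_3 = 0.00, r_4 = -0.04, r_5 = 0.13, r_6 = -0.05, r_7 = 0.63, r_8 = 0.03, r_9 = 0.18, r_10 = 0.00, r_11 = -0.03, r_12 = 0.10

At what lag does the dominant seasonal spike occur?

7

The largest autocorrelation is r_7 = 0.63; the remaining lags stay at or below 0.18.
The dominant spike at lag 7 indicates a seasonal period of 7.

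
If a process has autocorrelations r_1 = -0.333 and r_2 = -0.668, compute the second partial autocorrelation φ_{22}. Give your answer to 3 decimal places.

-0.876

φ_{22} = (r_2 − r_1²) / (1 − r_1²)
r_1² = (-0.333)² = 0.110889
Numerator = -0.668 − 0.1109 = -0.7789; denominator = 1 − 0.1109 = 0.8891
φ_{22} = -0.7789 / 0.8891 = -0.876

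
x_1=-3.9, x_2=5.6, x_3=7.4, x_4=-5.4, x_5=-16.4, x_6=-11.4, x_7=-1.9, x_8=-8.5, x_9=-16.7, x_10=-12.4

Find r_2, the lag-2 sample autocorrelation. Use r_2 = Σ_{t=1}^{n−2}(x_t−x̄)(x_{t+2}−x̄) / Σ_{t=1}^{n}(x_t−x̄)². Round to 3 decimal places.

Mean x̄ = (-3.9 + 5.6 + 7.4 − 5.4 − 16.4 − 11.4 − 1.9 − 8.5 − 16.7 − 12.4)/10 = -6.3600
Numerator Σ_{t=1}^{8}(x_t−x̄)(x_{t+2}−x̄) = -164.8412
Denominator Σ(x_t−x̄)² = 633.4240
r_2 = -164.8412 / 633.4240 = -0.260

-0.260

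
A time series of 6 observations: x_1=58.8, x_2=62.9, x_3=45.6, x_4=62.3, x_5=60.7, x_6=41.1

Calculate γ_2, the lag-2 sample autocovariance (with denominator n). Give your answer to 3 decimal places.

-22.120

Mean x̄ = (58.8 + 62.9 + 45.6 + 62.3 + 60.7 + 41.1)/6 = 55.2333
Deviations: 3.5667, 7.6667, -9.6333, 7.0667, 5.4667, -14.1333
Σ_{t=1}^{4}(x_t−x̄)(x_{t+2}−x̄) = -132.7189
γ_2 = -132.7189 / 6 = -22.120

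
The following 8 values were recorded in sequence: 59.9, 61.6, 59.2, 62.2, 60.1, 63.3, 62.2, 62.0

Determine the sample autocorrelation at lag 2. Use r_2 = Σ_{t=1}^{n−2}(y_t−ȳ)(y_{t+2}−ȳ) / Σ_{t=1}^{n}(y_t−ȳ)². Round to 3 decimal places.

0.561

Mean ȳ = (59.9 + 61.6 + 59.2 + 62.2 + 60.1 + 63.3 + 62.2 + 62.0)/8 = 61.3125
Σ(y_t−ȳ)(y_{t+2}−ȳ) = (2.9839) + (0.2552) + (2.5614) + (1.7639) + (-1.0761) + (1.3664) = 7.8547
Denominator Σ(y_t−ȳ)² = 14.0088
r_2 = 7.8547 / 14.0088 = 0.561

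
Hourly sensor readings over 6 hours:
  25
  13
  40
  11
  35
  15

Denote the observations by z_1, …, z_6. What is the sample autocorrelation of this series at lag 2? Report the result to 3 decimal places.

0.608

Mean z̄ = (25 + 13 + 40 + 11 + 35 + 15)/6 = 23.1667
Σ(z_t−z̄)(z_{t+2}−z̄) = (30.8611) + (123.6944) + (199.1944) + (99.3611) = 453.1111
Denominator Σ(z_t−z̄)² = 744.8333
r_2 = 453.1111 / 744.8333 = 0.608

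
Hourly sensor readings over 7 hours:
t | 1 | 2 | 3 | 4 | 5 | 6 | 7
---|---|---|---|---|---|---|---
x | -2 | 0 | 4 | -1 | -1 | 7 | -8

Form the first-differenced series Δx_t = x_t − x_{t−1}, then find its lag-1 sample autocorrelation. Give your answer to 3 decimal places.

First differences Δx: 2, 4, -5, 0, 8, -15
Mean of differences = -1.0000
Numerator Σ(Δx_t−Δx̄)(Δx_{t+1}−Δx̄) = -126.0000
Denominator Σ(Δx_t−Δx̄)² = 328.0000
r_1(Δx) = -126.0000 / 328.0000 = -0.384

-0.384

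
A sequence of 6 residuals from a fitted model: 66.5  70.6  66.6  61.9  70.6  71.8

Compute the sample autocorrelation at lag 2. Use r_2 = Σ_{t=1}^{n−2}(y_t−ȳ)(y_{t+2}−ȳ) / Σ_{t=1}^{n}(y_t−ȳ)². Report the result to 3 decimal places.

-0.585

Mean ȳ = (66.5 + 70.6 + 66.6 + 61.9 + 70.6 + 71.8)/6 = 68.0000
Deviations from mean: -1.5000, 2.6000, -1.4000, -6.1000, 2.6000, 3.8000
Σ(y_t−ȳ)(y_{t+2}−ȳ) = (2.1000) + (-15.8600) + (-3.6400) + (-23.1800) = -40.5800
Denominator Σ(y_t−ȳ)² = 69.3800
r_2 = -40.5800 / 69.3800 = -0.585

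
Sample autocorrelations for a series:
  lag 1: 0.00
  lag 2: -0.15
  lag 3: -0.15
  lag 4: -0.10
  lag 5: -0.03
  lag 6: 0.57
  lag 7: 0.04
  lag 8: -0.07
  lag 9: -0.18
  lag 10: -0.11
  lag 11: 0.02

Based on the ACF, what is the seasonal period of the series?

The largest autocorrelation is r_6 = 0.57; the remaining lags stay at or below 0.04.
The dominant spike at lag 6 indicates a seasonal period of 6.

6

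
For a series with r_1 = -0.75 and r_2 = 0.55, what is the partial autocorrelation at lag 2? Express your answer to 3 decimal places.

-0.029

φ_{22} = (r_2 − r_1²) / (1 − r_1²)
r_1² = (-0.75)² = 0.5625
Numerator = 0.55 − 0.5625 = -0.0125; denominator = 1 − 0.5625 = 0.4375
φ_{22} = -0.0125 / 0.4375 = -0.029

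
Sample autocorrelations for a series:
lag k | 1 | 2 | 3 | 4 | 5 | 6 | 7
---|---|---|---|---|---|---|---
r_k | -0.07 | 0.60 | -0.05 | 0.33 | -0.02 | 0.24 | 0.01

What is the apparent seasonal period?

2

The largest autocorrelation is r_2 = 0.60, with weaker echoes at lags 4 (0.33) and 6 (0.24); the remaining lags stay at or below 0.01.
The dominant spike at lag 2 indicates a seasonal period of 2.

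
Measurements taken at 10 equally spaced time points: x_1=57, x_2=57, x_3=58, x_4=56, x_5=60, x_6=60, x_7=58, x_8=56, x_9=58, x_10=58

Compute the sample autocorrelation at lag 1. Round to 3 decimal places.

Mean x̄ = (57 + 57 + 58 + 56 + 60 + 60 + 58 + 56 + 58 + 58)/10 = 57.8000
Numerator Σ_{t=1}^{9}(x_t−x̄)(x_{t+1}−x̄) = 0.7600
Denominator Σ(x_t−x̄)² = 17.6000
r_1 = 0.7600 / 17.6000 = 0.043

0.043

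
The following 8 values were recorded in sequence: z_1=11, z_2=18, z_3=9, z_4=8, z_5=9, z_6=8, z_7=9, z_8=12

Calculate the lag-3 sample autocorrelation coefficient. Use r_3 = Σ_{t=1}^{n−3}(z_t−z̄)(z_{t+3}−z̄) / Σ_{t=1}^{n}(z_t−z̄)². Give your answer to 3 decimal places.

-0.093

Mean z̄ = (11 + 18 + 9 + 8 + 9 + 8 + 9 + 12)/8 = 10.5000
Numerator Σ_{t=1}^{5}(z_t−z̄)(z_{t+3}−z̄) = -7.2500
Denominator Σ(z_t−z̄)² = 78.0000
r_3 = -7.2500 / 78.0000 = -0.093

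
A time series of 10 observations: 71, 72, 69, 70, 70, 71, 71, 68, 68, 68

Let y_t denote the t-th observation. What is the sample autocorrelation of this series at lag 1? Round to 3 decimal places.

0.345

Mean ȳ = (71 + 72 + 69 + 70 + 70 + 71 + 71 + 68 + 68 + 68)/10 = 69.8000
Numerator Σ_{t=1}^{9}(y_t−ȳ)(y_{t+1}−ȳ) = 6.7600
Denominator Σ(y_t−ȳ)² = 19.6000
r_1 = 6.7600 / 19.6000 = 0.345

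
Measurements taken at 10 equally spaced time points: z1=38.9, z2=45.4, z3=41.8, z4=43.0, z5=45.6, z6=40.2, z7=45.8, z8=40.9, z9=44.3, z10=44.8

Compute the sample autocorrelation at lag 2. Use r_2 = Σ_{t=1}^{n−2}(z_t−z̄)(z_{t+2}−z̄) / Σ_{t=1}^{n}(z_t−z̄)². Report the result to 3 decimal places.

0.267

Mean z̄ = (38.9 + 45.4 + 41.8 + 43.0 + 45.6 + 40.2 + 45.8 + 40.9 + 44.3 + 44.8)/10 = 43.0700
Numerator Σ_{t=1}^{8}(z_t−z̄)(z_{t+2}−z̄) = 14.8592
Denominator Σ(z_t−z̄)² = 55.7410
r_2 = 14.8592 / 55.7410 = 0.267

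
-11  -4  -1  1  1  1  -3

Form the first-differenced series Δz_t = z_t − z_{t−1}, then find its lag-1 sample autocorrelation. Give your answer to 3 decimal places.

First differences Δz: 7, 3, 2, 0, 0, -4
Mean of differences = 1.3333
Numerator Σ(Δz_t−Δz̄)(Δz_{t+1}−Δz̄) = 18.5556
Denominator Σ(Δz_t−Δz̄)² = 67.3333
r_1(Δz) = 18.5556 / 67.3333 = 0.276

0.276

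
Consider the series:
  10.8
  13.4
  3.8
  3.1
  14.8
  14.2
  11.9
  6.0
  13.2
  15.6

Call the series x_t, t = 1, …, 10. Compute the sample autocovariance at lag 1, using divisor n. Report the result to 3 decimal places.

Mean x̄ = (10.8 + 13.4 + 3.8 + 3.1 + 14.8 + 14.2 + 11.9 + 6.0 + 13.2 + 15.6)/10 = 10.6800
Σ_{t=1}^{9}(x_t−x̄)(x_{t+1}−x̄) = 16.2256
γ_1 = 16.2256 / 10 = 1.623

1.623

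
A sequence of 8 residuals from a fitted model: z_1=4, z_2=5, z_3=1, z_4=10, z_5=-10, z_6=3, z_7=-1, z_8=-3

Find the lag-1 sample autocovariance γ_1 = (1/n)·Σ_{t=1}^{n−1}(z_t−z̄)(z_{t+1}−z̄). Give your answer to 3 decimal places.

Mean z̄ = (4 + 5 + 1 + 10 − 10 + 3 − 1 − 3)/8 = 1.1250
Deviations: 2.8750, 3.8750, -0.1250, 8.8750, -11.1250, 1.8750, -2.1250, -4.1250
Σ_{t=1}^{7}(z_t−z̄)(z_{t+1}−z̄) = -105.2656
γ_1 = -105.2656 / 8 = -13.158

-13.158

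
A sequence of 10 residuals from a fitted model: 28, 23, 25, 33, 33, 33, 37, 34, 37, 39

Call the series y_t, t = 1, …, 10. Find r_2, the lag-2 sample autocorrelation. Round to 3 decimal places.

0.232

Mean ȳ = (28 + 23 + 25 + 33 + 33 + 33 + 37 + 34 + 37 + 39)/10 = 32.2000
Numerator Σ_{t=1}^{8}(y_t−ȳ)(y_{t+2}−ȳ) = 58.3200
Denominator Σ(y_t−ȳ)² = 251.6000
r_2 = 58.3200 / 251.6000 = 0.232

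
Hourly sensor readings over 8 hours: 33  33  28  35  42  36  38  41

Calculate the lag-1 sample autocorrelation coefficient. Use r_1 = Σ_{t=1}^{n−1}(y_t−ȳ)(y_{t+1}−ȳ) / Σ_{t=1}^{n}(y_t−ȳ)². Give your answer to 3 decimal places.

Mean ȳ = (33 + 33 + 28 + 35 + 42 + 36 + 38 + 41)/8 = 35.7500
Deviations from mean: -2.7500, -2.7500, -7.7500, -0.7500, 6.2500, 0.2500, 2.2500, 5.2500
Numerator Σ_{t=1}^{7}(y_t−ȳ)(y_{t+1}−ȳ) = 43.9375
Denominator Σ(y_t−ȳ)² = 147.5000
r_1 = 43.9375 / 147.5000 = 0.298

0.298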